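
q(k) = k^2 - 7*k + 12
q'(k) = 2*k - 7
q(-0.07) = 12.49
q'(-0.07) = -7.14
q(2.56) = 0.63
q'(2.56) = -1.88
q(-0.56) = 16.23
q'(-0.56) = -8.12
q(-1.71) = 26.89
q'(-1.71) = -10.42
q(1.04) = 5.80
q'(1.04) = -4.92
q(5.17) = 2.54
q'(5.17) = 3.34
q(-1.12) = 21.09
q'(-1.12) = -9.24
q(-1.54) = 25.15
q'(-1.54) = -10.08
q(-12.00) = 240.00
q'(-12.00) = -31.00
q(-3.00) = 42.00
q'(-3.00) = -13.00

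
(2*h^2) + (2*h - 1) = 2*h^2 + 2*h - 1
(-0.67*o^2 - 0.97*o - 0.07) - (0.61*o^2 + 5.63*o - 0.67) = -1.28*o^2 - 6.6*o + 0.6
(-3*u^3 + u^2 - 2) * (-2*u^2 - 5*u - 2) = 6*u^5 + 13*u^4 + u^3 + 2*u^2 + 10*u + 4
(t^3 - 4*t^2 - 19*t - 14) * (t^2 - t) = t^5 - 5*t^4 - 15*t^3 + 5*t^2 + 14*t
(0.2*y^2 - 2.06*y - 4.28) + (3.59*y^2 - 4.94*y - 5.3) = 3.79*y^2 - 7.0*y - 9.58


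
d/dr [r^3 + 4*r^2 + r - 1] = 3*r^2 + 8*r + 1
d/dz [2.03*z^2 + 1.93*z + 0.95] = 4.06*z + 1.93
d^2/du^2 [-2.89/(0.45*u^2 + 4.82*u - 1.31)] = (1.17045*u^2 + 12.53682*u - 2.89*(0.9*u + 4.82)*(1.8*u + 9.64) - 3.40731)/(0.45*u^2 + 4.82*u - 1.31)^3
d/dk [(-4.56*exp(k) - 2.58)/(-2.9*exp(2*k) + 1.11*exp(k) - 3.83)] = (-13.224*exp(2*k) - 14.964*exp(k) + 20.3286)*exp(k)/(8.41*exp(4*k) - 6.438*exp(3*k) + 23.4461*exp(2*k) - 8.5026*exp(k) + 14.6689)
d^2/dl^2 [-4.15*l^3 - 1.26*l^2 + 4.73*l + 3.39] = -24.9*l - 2.52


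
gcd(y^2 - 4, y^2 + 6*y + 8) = y + 2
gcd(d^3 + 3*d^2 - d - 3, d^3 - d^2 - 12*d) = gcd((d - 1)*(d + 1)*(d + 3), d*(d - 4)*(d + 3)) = d + 3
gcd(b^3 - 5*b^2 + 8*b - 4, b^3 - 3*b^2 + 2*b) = b^2 - 3*b + 2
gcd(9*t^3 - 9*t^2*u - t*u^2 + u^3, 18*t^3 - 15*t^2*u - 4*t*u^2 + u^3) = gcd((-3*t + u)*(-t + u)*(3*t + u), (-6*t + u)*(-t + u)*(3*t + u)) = 3*t^2 - 2*t*u - u^2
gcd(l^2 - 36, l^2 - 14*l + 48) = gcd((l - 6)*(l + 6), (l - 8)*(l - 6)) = l - 6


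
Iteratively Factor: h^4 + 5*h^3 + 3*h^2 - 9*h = (h + 3)*(h^3 + 2*h^2 - 3*h) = (h + 3)^2*(h^2 - h) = (h - 1)*(h + 3)^2*(h)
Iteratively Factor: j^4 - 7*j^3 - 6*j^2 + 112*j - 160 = (j - 4)*(j^3 - 3*j^2 - 18*j + 40) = (j - 4)*(j + 4)*(j^2 - 7*j + 10) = (j - 5)*(j - 4)*(j + 4)*(j - 2)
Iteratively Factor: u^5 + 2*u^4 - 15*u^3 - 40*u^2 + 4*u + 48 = (u + 2)*(u^4 - 15*u^2 - 10*u + 24) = (u - 1)*(u + 2)*(u^3 + u^2 - 14*u - 24) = (u - 1)*(u + 2)^2*(u^2 - u - 12) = (u - 1)*(u + 2)^2*(u + 3)*(u - 4)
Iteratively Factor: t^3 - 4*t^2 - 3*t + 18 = (t + 2)*(t^2 - 6*t + 9) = (t - 3)*(t + 2)*(t - 3)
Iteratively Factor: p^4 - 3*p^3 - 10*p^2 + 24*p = (p)*(p^3 - 3*p^2 - 10*p + 24) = p*(p + 3)*(p^2 - 6*p + 8) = p*(p - 2)*(p + 3)*(p - 4)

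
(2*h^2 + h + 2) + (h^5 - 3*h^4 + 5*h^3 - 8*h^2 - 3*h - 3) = h^5 - 3*h^4 + 5*h^3 - 6*h^2 - 2*h - 1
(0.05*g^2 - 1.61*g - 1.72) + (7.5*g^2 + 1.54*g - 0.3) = 7.55*g^2 - 0.0700000000000001*g - 2.02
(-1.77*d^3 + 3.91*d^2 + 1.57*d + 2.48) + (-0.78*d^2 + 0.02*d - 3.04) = -1.77*d^3 + 3.13*d^2 + 1.59*d - 0.56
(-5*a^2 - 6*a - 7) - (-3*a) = -5*a^2 - 3*a - 7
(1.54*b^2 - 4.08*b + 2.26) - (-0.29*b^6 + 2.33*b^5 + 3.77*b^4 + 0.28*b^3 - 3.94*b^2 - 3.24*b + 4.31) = 0.29*b^6 - 2.33*b^5 - 3.77*b^4 - 0.28*b^3 + 5.48*b^2 - 0.84*b - 2.05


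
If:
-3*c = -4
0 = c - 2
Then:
No Solution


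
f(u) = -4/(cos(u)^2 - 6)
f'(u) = -8*sin(u)*cos(u)/(cos(u)^2 - 6)^2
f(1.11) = 0.69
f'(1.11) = -0.09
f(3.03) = 0.80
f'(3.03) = 0.04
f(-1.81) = 0.67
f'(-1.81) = -0.05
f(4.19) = 0.70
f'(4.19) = -0.10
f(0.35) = 0.78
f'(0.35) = -0.10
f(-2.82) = 0.78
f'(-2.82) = -0.09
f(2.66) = 0.77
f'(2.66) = 0.12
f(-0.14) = 0.80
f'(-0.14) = 0.04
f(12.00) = 0.76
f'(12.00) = 0.13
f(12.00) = 0.76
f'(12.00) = 0.13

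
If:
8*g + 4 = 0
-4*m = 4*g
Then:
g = -1/2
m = 1/2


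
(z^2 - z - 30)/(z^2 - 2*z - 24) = (z + 5)/(z + 4)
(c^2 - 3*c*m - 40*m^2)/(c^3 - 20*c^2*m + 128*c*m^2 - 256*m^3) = (c + 5*m)/(c^2 - 12*c*m + 32*m^2)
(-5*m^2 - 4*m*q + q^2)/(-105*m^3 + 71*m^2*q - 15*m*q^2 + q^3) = (m + q)/(21*m^2 - 10*m*q + q^2)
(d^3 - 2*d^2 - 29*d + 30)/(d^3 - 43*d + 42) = (d + 5)/(d + 7)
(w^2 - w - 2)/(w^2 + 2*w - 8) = (w + 1)/(w + 4)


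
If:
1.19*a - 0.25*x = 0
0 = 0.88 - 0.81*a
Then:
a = 1.09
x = 5.17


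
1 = 1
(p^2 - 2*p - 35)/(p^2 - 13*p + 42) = (p + 5)/(p - 6)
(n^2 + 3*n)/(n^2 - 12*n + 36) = n*(n + 3)/(n^2 - 12*n + 36)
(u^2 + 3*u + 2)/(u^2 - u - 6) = (u + 1)/(u - 3)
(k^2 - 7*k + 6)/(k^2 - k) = (k - 6)/k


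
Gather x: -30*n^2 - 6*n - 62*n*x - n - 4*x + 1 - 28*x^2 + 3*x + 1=-30*n^2 - 7*n - 28*x^2 + x*(-62*n - 1) + 2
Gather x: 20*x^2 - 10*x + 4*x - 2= 20*x^2 - 6*x - 2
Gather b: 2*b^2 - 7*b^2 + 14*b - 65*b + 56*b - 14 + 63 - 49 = -5*b^2 + 5*b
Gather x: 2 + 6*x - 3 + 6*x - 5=12*x - 6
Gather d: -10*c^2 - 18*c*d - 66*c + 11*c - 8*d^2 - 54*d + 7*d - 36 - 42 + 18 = -10*c^2 - 55*c - 8*d^2 + d*(-18*c - 47) - 60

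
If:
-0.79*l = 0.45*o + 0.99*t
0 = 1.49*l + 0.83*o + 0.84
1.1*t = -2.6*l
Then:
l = -0.19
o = -0.67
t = 0.46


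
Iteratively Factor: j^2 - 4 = (j - 2)*(j + 2)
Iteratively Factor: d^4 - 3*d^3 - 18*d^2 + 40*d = (d)*(d^3 - 3*d^2 - 18*d + 40) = d*(d - 5)*(d^2 + 2*d - 8) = d*(d - 5)*(d - 2)*(d + 4)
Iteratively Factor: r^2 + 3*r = (r)*(r + 3)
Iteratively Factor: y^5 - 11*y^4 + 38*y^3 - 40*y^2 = (y - 5)*(y^4 - 6*y^3 + 8*y^2) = (y - 5)*(y - 4)*(y^3 - 2*y^2) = (y - 5)*(y - 4)*(y - 2)*(y^2) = y*(y - 5)*(y - 4)*(y - 2)*(y)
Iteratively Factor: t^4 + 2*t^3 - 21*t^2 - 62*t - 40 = (t + 1)*(t^3 + t^2 - 22*t - 40) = (t + 1)*(t + 4)*(t^2 - 3*t - 10) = (t - 5)*(t + 1)*(t + 4)*(t + 2)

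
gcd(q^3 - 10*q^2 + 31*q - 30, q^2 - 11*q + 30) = q - 5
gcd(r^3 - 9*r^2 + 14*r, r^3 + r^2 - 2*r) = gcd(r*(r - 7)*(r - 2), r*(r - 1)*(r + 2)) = r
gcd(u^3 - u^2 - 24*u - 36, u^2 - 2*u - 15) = u + 3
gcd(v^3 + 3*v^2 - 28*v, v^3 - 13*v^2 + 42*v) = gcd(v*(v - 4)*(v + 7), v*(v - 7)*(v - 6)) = v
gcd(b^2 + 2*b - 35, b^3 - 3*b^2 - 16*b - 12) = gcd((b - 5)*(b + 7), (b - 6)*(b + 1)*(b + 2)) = 1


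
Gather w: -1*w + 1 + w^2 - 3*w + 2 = w^2 - 4*w + 3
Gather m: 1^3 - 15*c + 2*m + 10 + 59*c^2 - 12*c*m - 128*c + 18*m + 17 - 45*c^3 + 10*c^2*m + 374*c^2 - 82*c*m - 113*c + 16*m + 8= -45*c^3 + 433*c^2 - 256*c + m*(10*c^2 - 94*c + 36) + 36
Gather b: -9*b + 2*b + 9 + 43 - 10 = 42 - 7*b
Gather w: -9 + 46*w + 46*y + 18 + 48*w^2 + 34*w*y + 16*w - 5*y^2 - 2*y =48*w^2 + w*(34*y + 62) - 5*y^2 + 44*y + 9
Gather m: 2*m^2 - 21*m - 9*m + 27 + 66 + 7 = 2*m^2 - 30*m + 100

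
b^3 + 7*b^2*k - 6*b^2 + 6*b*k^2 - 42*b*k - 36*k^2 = (b - 6)*(b + k)*(b + 6*k)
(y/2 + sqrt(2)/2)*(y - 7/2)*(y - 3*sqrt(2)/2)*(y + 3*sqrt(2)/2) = y^4/2 - 7*y^3/4 + sqrt(2)*y^3/2 - 7*sqrt(2)*y^2/4 - 9*y^2/4 - 9*sqrt(2)*y/4 + 63*y/8 + 63*sqrt(2)/8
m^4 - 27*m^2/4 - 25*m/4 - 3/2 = (m - 3)*(m + 1/2)^2*(m + 2)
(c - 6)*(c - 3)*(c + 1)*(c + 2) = c^4 - 6*c^3 - 7*c^2 + 36*c + 36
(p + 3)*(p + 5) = p^2 + 8*p + 15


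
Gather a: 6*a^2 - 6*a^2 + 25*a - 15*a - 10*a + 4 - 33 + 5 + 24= 0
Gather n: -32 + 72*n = 72*n - 32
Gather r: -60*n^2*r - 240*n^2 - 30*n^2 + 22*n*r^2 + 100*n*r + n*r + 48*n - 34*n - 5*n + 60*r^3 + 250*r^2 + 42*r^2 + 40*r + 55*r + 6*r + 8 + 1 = -270*n^2 + 9*n + 60*r^3 + r^2*(22*n + 292) + r*(-60*n^2 + 101*n + 101) + 9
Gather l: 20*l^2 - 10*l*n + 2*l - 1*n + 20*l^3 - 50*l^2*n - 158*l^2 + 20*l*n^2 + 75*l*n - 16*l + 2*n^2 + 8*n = 20*l^3 + l^2*(-50*n - 138) + l*(20*n^2 + 65*n - 14) + 2*n^2 + 7*n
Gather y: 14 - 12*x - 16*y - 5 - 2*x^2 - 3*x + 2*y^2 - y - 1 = -2*x^2 - 15*x + 2*y^2 - 17*y + 8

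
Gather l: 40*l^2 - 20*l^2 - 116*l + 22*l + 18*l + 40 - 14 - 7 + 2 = 20*l^2 - 76*l + 21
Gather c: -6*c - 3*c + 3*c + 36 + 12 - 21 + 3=30 - 6*c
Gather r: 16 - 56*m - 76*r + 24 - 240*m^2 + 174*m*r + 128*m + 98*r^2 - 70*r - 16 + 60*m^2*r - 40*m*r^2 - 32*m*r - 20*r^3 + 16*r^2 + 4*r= -240*m^2 + 72*m - 20*r^3 + r^2*(114 - 40*m) + r*(60*m^2 + 142*m - 142) + 24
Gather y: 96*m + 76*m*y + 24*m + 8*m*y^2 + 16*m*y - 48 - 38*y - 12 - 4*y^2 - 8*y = 120*m + y^2*(8*m - 4) + y*(92*m - 46) - 60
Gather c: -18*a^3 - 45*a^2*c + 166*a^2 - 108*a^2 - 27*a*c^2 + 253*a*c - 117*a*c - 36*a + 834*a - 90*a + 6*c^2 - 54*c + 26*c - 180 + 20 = -18*a^3 + 58*a^2 + 708*a + c^2*(6 - 27*a) + c*(-45*a^2 + 136*a - 28) - 160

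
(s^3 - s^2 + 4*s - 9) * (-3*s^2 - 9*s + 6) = -3*s^5 - 6*s^4 + 3*s^3 - 15*s^2 + 105*s - 54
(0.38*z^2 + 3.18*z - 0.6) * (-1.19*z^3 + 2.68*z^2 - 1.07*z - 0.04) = -0.4522*z^5 - 2.7658*z^4 + 8.8298*z^3 - 5.0258*z^2 + 0.5148*z + 0.024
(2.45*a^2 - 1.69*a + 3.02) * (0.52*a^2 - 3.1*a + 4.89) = 1.274*a^4 - 8.4738*a^3 + 18.7899*a^2 - 17.6261*a + 14.7678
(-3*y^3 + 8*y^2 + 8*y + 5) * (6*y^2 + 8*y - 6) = -18*y^5 + 24*y^4 + 130*y^3 + 46*y^2 - 8*y - 30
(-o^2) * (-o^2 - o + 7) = o^4 + o^3 - 7*o^2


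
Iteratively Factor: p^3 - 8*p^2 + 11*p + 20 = (p - 4)*(p^2 - 4*p - 5) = (p - 4)*(p + 1)*(p - 5)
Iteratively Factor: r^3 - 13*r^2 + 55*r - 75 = (r - 3)*(r^2 - 10*r + 25) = (r - 5)*(r - 3)*(r - 5)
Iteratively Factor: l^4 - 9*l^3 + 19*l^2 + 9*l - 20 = (l + 1)*(l^3 - 10*l^2 + 29*l - 20) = (l - 1)*(l + 1)*(l^2 - 9*l + 20) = (l - 4)*(l - 1)*(l + 1)*(l - 5)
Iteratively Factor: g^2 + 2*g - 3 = (g - 1)*(g + 3)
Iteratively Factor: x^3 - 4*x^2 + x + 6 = (x - 3)*(x^2 - x - 2) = (x - 3)*(x + 1)*(x - 2)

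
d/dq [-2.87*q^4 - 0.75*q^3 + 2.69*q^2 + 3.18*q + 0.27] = -11.48*q^3 - 2.25*q^2 + 5.38*q + 3.18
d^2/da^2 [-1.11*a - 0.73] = 0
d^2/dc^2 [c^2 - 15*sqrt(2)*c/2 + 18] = 2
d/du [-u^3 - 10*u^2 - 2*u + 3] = -3*u^2 - 20*u - 2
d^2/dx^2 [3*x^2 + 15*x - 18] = 6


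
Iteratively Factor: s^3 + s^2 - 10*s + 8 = (s - 1)*(s^2 + 2*s - 8) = (s - 1)*(s + 4)*(s - 2)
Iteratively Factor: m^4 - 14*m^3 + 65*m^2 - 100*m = (m - 4)*(m^3 - 10*m^2 + 25*m) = (m - 5)*(m - 4)*(m^2 - 5*m) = m*(m - 5)*(m - 4)*(m - 5)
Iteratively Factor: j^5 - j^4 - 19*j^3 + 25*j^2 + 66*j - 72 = (j - 3)*(j^4 + 2*j^3 - 13*j^2 - 14*j + 24) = (j - 3)*(j - 1)*(j^3 + 3*j^2 - 10*j - 24) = (j - 3)*(j - 1)*(j + 2)*(j^2 + j - 12) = (j - 3)*(j - 1)*(j + 2)*(j + 4)*(j - 3)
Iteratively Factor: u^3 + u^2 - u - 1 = (u - 1)*(u^2 + 2*u + 1) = (u - 1)*(u + 1)*(u + 1)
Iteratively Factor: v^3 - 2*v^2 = (v)*(v^2 - 2*v) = v^2*(v - 2)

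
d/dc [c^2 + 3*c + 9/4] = 2*c + 3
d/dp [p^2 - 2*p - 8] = 2*p - 2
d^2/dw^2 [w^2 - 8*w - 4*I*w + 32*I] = 2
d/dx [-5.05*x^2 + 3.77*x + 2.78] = 3.77 - 10.1*x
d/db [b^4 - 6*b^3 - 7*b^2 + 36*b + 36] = 4*b^3 - 18*b^2 - 14*b + 36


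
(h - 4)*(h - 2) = h^2 - 6*h + 8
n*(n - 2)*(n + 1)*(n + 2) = n^4 + n^3 - 4*n^2 - 4*n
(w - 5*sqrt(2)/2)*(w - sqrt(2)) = w^2 - 7*sqrt(2)*w/2 + 5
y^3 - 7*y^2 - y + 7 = (y - 7)*(y - 1)*(y + 1)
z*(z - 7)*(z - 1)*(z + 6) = z^4 - 2*z^3 - 41*z^2 + 42*z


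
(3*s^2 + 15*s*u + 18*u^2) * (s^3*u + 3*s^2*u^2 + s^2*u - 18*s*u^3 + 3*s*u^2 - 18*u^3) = 3*s^5*u + 24*s^4*u^2 + 3*s^4*u + 9*s^3*u^3 + 24*s^3*u^2 - 216*s^2*u^4 + 9*s^2*u^3 - 324*s*u^5 - 216*s*u^4 - 324*u^5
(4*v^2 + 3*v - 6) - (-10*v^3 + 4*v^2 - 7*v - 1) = 10*v^3 + 10*v - 5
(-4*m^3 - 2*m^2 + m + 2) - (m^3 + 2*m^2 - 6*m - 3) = -5*m^3 - 4*m^2 + 7*m + 5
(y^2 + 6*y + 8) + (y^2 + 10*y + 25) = 2*y^2 + 16*y + 33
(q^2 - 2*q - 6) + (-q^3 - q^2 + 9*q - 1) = -q^3 + 7*q - 7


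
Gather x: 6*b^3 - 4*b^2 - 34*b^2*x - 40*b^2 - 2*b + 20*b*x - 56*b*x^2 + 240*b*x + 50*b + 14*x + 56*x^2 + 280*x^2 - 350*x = 6*b^3 - 44*b^2 + 48*b + x^2*(336 - 56*b) + x*(-34*b^2 + 260*b - 336)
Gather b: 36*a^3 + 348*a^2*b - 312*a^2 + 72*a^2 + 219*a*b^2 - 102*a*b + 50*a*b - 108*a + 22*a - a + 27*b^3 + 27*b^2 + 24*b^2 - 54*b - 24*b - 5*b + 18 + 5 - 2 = 36*a^3 - 240*a^2 - 87*a + 27*b^3 + b^2*(219*a + 51) + b*(348*a^2 - 52*a - 83) + 21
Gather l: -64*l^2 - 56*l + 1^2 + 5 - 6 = -64*l^2 - 56*l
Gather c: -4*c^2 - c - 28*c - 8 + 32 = -4*c^2 - 29*c + 24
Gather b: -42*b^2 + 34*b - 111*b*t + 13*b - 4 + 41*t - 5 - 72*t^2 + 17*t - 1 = -42*b^2 + b*(47 - 111*t) - 72*t^2 + 58*t - 10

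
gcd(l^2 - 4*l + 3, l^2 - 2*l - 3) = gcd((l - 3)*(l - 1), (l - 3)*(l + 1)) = l - 3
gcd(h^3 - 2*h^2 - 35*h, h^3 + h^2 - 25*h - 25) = h + 5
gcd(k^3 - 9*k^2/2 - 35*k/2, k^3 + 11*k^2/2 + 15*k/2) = k^2 + 5*k/2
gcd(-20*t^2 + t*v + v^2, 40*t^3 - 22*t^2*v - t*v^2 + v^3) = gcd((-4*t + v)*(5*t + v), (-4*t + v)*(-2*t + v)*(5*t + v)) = 20*t^2 - t*v - v^2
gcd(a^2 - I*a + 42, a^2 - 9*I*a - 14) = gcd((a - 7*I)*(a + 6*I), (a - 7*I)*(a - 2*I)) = a - 7*I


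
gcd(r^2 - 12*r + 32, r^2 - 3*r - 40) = r - 8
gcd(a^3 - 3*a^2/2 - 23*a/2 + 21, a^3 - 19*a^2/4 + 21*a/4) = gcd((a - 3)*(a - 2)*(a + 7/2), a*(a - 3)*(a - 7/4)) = a - 3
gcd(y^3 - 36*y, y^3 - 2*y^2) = y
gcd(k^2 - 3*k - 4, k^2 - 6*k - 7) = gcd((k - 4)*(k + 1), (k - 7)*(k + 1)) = k + 1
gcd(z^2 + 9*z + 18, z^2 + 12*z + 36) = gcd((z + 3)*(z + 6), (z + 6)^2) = z + 6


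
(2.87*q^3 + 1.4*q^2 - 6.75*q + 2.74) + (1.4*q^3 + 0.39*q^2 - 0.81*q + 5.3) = 4.27*q^3 + 1.79*q^2 - 7.56*q + 8.04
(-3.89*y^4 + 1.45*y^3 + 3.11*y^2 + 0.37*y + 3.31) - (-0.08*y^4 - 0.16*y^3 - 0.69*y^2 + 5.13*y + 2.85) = -3.81*y^4 + 1.61*y^3 + 3.8*y^2 - 4.76*y + 0.46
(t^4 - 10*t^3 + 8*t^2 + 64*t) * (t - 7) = t^5 - 17*t^4 + 78*t^3 + 8*t^2 - 448*t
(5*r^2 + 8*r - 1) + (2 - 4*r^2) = r^2 + 8*r + 1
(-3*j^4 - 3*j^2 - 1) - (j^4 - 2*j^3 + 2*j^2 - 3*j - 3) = -4*j^4 + 2*j^3 - 5*j^2 + 3*j + 2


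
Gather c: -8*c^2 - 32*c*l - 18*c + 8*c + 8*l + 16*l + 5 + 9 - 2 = -8*c^2 + c*(-32*l - 10) + 24*l + 12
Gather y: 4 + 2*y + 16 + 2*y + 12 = 4*y + 32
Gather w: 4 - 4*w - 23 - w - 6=-5*w - 25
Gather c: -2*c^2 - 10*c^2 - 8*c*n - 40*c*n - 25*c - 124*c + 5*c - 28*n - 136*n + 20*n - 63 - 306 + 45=-12*c^2 + c*(-48*n - 144) - 144*n - 324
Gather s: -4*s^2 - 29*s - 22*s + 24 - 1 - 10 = -4*s^2 - 51*s + 13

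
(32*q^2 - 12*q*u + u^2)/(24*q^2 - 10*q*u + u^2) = (8*q - u)/(6*q - u)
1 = 1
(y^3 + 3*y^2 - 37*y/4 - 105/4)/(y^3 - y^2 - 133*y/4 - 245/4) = (y - 3)/(y - 7)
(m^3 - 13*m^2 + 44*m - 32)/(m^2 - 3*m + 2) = (m^2 - 12*m + 32)/(m - 2)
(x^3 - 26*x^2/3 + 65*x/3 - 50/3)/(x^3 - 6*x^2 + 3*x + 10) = (x - 5/3)/(x + 1)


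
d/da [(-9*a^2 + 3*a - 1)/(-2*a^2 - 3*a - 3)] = (33*a^2 + 50*a - 12)/(4*a^4 + 12*a^3 + 21*a^2 + 18*a + 9)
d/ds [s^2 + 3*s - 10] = 2*s + 3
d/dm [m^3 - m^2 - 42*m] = 3*m^2 - 2*m - 42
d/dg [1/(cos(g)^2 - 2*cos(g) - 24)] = 2*(cos(g) - 1)*sin(g)/(sin(g)^2 + 2*cos(g) + 23)^2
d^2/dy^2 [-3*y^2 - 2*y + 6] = -6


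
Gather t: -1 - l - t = -l - t - 1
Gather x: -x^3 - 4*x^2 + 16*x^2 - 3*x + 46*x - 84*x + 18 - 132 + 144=-x^3 + 12*x^2 - 41*x + 30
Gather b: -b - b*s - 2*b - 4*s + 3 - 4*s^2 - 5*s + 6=b*(-s - 3) - 4*s^2 - 9*s + 9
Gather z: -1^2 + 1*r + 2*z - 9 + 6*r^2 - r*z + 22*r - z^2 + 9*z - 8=6*r^2 + 23*r - z^2 + z*(11 - r) - 18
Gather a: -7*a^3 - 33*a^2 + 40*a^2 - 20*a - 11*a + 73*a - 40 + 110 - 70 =-7*a^3 + 7*a^2 + 42*a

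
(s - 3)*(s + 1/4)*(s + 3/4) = s^3 - 2*s^2 - 45*s/16 - 9/16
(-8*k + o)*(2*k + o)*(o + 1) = -16*k^2*o - 16*k^2 - 6*k*o^2 - 6*k*o + o^3 + o^2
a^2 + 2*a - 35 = (a - 5)*(a + 7)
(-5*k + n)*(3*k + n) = -15*k^2 - 2*k*n + n^2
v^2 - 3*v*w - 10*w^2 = (v - 5*w)*(v + 2*w)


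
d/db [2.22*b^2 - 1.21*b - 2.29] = 4.44*b - 1.21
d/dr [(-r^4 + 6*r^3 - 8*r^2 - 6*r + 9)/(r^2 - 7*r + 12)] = (-2*r^3 + 15*r^2 - 24*r - 1)/(r^2 - 8*r + 16)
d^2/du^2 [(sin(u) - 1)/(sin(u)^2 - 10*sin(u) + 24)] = (-sin(u)^5 - 6*sin(u)^4 + 116*sin(u)^3 - 242*sin(u)^2 - 420*sin(u) + 328)/(sin(u)^2 - 10*sin(u) + 24)^3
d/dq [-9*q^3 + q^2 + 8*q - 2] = -27*q^2 + 2*q + 8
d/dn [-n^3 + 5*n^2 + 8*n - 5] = -3*n^2 + 10*n + 8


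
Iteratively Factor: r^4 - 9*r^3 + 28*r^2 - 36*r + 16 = (r - 1)*(r^3 - 8*r^2 + 20*r - 16) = (r - 2)*(r - 1)*(r^2 - 6*r + 8) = (r - 2)^2*(r - 1)*(r - 4)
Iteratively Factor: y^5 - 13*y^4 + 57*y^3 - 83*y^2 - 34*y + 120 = (y - 2)*(y^4 - 11*y^3 + 35*y^2 - 13*y - 60) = (y - 5)*(y - 2)*(y^3 - 6*y^2 + 5*y + 12) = (y - 5)*(y - 3)*(y - 2)*(y^2 - 3*y - 4) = (y - 5)*(y - 3)*(y - 2)*(y + 1)*(y - 4)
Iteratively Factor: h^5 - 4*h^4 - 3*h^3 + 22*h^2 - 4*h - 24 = (h + 1)*(h^4 - 5*h^3 + 2*h^2 + 20*h - 24) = (h - 2)*(h + 1)*(h^3 - 3*h^2 - 4*h + 12) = (h - 2)*(h + 1)*(h + 2)*(h^2 - 5*h + 6) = (h - 2)^2*(h + 1)*(h + 2)*(h - 3)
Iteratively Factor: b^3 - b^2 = (b)*(b^2 - b) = b*(b - 1)*(b)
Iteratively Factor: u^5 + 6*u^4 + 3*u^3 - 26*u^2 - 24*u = (u - 2)*(u^4 + 8*u^3 + 19*u^2 + 12*u) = u*(u - 2)*(u^3 + 8*u^2 + 19*u + 12) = u*(u - 2)*(u + 4)*(u^2 + 4*u + 3) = u*(u - 2)*(u + 3)*(u + 4)*(u + 1)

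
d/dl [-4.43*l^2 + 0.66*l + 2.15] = 0.66 - 8.86*l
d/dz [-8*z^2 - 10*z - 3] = -16*z - 10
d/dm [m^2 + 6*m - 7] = 2*m + 6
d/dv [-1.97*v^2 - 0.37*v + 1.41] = -3.94*v - 0.37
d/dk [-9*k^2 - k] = -18*k - 1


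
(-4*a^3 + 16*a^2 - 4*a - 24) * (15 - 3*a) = 12*a^4 - 108*a^3 + 252*a^2 + 12*a - 360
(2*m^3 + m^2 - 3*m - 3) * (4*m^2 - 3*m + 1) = 8*m^5 - 2*m^4 - 13*m^3 - 2*m^2 + 6*m - 3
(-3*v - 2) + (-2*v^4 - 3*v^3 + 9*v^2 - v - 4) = -2*v^4 - 3*v^3 + 9*v^2 - 4*v - 6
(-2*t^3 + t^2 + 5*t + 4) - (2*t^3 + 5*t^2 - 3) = -4*t^3 - 4*t^2 + 5*t + 7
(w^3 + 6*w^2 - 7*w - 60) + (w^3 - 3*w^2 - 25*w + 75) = 2*w^3 + 3*w^2 - 32*w + 15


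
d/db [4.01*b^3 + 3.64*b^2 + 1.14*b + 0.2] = 12.03*b^2 + 7.28*b + 1.14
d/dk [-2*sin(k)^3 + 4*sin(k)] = 6*cos(k)^3 - 2*cos(k)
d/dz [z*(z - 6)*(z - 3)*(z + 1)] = 4*z^3 - 24*z^2 + 18*z + 18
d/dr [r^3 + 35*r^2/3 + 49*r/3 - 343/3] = 3*r^2 + 70*r/3 + 49/3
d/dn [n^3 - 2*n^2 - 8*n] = 3*n^2 - 4*n - 8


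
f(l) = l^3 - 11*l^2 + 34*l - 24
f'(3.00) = -5.00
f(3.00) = 6.00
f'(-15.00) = 1039.00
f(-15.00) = -6384.00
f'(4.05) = -5.89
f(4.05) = -0.30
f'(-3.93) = 166.79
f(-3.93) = -388.21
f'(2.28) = -0.56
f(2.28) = 8.19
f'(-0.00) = 34.00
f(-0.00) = -24.00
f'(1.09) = 13.58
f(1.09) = 1.29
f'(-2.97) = 125.80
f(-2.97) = -248.21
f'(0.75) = 19.19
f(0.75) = -4.27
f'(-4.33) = 185.51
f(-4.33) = -458.64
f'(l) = 3*l^2 - 22*l + 34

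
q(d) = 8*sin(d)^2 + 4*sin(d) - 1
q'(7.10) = 10.72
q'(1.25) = 6.05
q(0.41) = 1.87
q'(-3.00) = -1.72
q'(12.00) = -3.87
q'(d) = 16*sin(d)*cos(d) + 4*cos(d)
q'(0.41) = 9.52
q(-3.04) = -1.32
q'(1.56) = 0.22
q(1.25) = 10.00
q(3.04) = -0.51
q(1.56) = 11.00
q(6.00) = -1.49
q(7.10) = 6.17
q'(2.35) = -10.81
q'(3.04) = -5.59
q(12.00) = -0.84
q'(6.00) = -0.45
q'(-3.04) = -2.37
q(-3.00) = -1.41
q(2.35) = 5.90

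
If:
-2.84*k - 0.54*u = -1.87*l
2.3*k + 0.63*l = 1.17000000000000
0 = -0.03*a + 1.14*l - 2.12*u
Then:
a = 20.7327181373354 - 62.9171674712379*u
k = 0.359249285737743 - 0.0558602344750583*u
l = 0.203934189353387*u + 0.545597845719352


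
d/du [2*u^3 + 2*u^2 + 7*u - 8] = 6*u^2 + 4*u + 7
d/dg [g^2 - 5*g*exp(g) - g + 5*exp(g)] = -5*g*exp(g) + 2*g - 1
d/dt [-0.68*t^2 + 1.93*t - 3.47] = 1.93 - 1.36*t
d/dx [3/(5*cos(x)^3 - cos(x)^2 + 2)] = 3*(15*cos(x) - 2)*sin(x)*cos(x)/(5*cos(x)^3 - cos(x)^2 + 2)^2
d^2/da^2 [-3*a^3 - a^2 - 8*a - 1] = -18*a - 2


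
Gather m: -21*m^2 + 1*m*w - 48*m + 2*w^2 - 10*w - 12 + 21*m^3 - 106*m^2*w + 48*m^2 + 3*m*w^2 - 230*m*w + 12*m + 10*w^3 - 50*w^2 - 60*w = 21*m^3 + m^2*(27 - 106*w) + m*(3*w^2 - 229*w - 36) + 10*w^3 - 48*w^2 - 70*w - 12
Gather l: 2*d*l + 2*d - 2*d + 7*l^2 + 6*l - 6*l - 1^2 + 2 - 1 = 2*d*l + 7*l^2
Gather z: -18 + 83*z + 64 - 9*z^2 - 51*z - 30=-9*z^2 + 32*z + 16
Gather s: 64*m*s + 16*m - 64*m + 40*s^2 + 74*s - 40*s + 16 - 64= -48*m + 40*s^2 + s*(64*m + 34) - 48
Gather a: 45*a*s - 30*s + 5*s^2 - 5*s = 45*a*s + 5*s^2 - 35*s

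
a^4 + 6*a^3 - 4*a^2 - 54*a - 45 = (a - 3)*(a + 1)*(a + 3)*(a + 5)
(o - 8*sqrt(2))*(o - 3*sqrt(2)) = o^2 - 11*sqrt(2)*o + 48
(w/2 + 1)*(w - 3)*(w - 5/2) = w^3/2 - 7*w^2/4 - 7*w/4 + 15/2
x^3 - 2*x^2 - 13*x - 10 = (x - 5)*(x + 1)*(x + 2)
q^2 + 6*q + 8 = (q + 2)*(q + 4)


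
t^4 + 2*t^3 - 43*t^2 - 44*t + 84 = (t - 6)*(t - 1)*(t + 2)*(t + 7)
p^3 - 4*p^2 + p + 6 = (p - 3)*(p - 2)*(p + 1)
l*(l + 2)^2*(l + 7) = l^4 + 11*l^3 + 32*l^2 + 28*l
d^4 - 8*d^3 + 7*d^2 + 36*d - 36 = (d - 6)*(d - 3)*(d - 1)*(d + 2)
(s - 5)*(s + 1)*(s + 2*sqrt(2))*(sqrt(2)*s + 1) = sqrt(2)*s^4 - 4*sqrt(2)*s^3 + 5*s^3 - 20*s^2 - 3*sqrt(2)*s^2 - 25*s - 8*sqrt(2)*s - 10*sqrt(2)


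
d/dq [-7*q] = -7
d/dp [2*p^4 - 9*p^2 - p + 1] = 8*p^3 - 18*p - 1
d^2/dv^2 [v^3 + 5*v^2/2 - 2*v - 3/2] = 6*v + 5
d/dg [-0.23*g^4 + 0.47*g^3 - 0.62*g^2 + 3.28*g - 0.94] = -0.92*g^3 + 1.41*g^2 - 1.24*g + 3.28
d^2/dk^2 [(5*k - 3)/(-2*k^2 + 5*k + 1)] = 2*((4*k - 5)^2*(5*k - 3) + (30*k - 31)*(-2*k^2 + 5*k + 1))/(-2*k^2 + 5*k + 1)^3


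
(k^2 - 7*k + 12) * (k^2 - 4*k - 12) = k^4 - 11*k^3 + 28*k^2 + 36*k - 144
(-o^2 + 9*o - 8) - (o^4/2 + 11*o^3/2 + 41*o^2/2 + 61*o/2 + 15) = -o^4/2 - 11*o^3/2 - 43*o^2/2 - 43*o/2 - 23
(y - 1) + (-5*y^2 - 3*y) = -5*y^2 - 2*y - 1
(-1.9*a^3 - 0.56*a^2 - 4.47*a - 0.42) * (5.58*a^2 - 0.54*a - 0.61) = -10.602*a^5 - 2.0988*a^4 - 23.4812*a^3 + 0.4118*a^2 + 2.9535*a + 0.2562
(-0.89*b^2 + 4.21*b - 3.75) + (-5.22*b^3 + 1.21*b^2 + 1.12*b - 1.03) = -5.22*b^3 + 0.32*b^2 + 5.33*b - 4.78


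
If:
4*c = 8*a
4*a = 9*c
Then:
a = 0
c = 0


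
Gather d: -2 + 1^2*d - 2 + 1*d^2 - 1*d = d^2 - 4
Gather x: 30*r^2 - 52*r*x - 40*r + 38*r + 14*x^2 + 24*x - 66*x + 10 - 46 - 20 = 30*r^2 - 2*r + 14*x^2 + x*(-52*r - 42) - 56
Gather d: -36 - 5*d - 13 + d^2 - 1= d^2 - 5*d - 50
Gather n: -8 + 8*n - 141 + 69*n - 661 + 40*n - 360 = 117*n - 1170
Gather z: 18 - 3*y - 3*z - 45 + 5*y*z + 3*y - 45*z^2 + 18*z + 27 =-45*z^2 + z*(5*y + 15)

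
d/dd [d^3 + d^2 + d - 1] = 3*d^2 + 2*d + 1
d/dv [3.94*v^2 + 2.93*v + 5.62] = 7.88*v + 2.93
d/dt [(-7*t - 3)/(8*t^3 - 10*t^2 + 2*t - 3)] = (112*t^3 + 2*t^2 - 60*t + 27)/(64*t^6 - 160*t^5 + 132*t^4 - 88*t^3 + 64*t^2 - 12*t + 9)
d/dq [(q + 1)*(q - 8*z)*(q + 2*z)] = 3*q^2 - 12*q*z + 2*q - 16*z^2 - 6*z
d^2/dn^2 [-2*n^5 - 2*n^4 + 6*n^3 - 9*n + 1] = 4*n*(-10*n^2 - 6*n + 9)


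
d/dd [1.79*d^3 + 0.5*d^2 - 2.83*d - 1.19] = 5.37*d^2 + 1.0*d - 2.83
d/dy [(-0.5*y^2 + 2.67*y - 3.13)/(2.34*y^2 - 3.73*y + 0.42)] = (-4.3828*y^2 + 14.2284*y - 10.5535)/(5.4756*y^4 - 17.4564*y^3 + 15.8785*y^2 - 3.1332*y + 0.1764)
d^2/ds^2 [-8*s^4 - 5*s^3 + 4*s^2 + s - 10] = -96*s^2 - 30*s + 8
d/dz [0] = 0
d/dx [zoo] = 0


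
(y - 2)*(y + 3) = y^2 + y - 6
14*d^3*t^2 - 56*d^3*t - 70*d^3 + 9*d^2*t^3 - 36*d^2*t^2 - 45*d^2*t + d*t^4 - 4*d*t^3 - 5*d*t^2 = (2*d + t)*(7*d + t)*(t - 5)*(d*t + d)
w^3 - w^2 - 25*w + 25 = (w - 5)*(w - 1)*(w + 5)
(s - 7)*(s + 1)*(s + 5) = s^3 - s^2 - 37*s - 35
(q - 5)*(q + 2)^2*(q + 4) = q^4 + 3*q^3 - 20*q^2 - 84*q - 80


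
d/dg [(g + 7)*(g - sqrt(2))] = 2*g - sqrt(2) + 7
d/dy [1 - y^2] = -2*y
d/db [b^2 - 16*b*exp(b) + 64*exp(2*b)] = -16*b*exp(b) + 2*b + 128*exp(2*b) - 16*exp(b)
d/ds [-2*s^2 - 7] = -4*s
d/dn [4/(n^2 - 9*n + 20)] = 4*(9 - 2*n)/(n^2 - 9*n + 20)^2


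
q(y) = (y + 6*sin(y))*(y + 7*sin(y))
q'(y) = (y + 6*sin(y))*(7*cos(y) + 1) + (y + 7*sin(y))*(6*cos(y) + 1) = 13*y*cos(y) + 2*y + 13*sin(y) + 42*sin(2*y)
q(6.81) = 101.50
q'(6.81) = 133.19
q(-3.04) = 13.68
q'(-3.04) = 40.39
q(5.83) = 8.86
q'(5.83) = 41.04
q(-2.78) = 25.77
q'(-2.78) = 51.44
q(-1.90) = 64.59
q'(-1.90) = 17.58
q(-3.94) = 0.38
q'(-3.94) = -4.81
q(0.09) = 0.45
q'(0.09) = 10.03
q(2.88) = 20.79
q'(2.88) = -48.03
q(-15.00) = 369.57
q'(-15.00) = 151.18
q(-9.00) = 136.35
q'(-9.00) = 114.79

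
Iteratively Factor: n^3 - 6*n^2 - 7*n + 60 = (n - 5)*(n^2 - n - 12) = (n - 5)*(n - 4)*(n + 3)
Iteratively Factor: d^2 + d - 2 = (d + 2)*(d - 1)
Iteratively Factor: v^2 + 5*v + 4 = (v + 1)*(v + 4)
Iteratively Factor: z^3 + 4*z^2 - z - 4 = (z + 1)*(z^2 + 3*z - 4) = (z - 1)*(z + 1)*(z + 4)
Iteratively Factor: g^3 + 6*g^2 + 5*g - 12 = (g - 1)*(g^2 + 7*g + 12) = (g - 1)*(g + 3)*(g + 4)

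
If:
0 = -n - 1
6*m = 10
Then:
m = 5/3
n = -1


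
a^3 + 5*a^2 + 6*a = a*(a + 2)*(a + 3)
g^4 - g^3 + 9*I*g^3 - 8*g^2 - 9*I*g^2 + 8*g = g*(g - 1)*(g + I)*(g + 8*I)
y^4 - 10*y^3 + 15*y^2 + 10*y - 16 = (y - 8)*(y - 2)*(y - 1)*(y + 1)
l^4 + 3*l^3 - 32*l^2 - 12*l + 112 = (l - 4)*(l - 2)*(l + 2)*(l + 7)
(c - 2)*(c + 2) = c^2 - 4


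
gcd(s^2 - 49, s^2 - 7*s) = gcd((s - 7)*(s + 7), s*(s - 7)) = s - 7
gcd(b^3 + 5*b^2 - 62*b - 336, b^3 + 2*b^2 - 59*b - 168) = b^2 - b - 56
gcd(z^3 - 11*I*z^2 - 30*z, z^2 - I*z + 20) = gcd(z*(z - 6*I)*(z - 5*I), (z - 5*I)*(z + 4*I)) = z - 5*I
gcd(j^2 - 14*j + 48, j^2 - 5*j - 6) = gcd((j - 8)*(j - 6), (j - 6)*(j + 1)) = j - 6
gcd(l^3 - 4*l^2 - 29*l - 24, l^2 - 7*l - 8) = l^2 - 7*l - 8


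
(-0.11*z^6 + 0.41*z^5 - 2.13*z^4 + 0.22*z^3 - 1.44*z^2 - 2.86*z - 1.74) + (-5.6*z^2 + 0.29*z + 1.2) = -0.11*z^6 + 0.41*z^5 - 2.13*z^4 + 0.22*z^3 - 7.04*z^2 - 2.57*z - 0.54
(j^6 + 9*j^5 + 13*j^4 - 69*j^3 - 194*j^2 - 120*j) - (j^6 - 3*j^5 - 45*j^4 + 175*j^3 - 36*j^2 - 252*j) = 12*j^5 + 58*j^4 - 244*j^3 - 158*j^2 + 132*j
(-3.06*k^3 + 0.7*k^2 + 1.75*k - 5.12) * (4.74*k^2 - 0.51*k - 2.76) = -14.5044*k^5 + 4.8786*k^4 + 16.3836*k^3 - 27.0933*k^2 - 2.2188*k + 14.1312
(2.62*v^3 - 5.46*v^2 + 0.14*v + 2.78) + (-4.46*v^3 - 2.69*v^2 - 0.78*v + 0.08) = -1.84*v^3 - 8.15*v^2 - 0.64*v + 2.86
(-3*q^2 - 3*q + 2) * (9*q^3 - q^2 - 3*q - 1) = -27*q^5 - 24*q^4 + 30*q^3 + 10*q^2 - 3*q - 2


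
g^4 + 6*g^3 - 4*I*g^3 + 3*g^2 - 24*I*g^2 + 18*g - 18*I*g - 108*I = (g + 6)*(g - 3*I)^2*(g + 2*I)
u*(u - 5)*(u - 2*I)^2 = u^4 - 5*u^3 - 4*I*u^3 - 4*u^2 + 20*I*u^2 + 20*u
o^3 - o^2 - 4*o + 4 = (o - 2)*(o - 1)*(o + 2)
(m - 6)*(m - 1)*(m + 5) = m^3 - 2*m^2 - 29*m + 30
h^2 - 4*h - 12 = (h - 6)*(h + 2)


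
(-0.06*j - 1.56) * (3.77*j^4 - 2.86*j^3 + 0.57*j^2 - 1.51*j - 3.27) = -0.2262*j^5 - 5.7096*j^4 + 4.4274*j^3 - 0.7986*j^2 + 2.5518*j + 5.1012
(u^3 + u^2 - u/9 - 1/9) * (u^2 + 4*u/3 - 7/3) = u^5 + 7*u^4/3 - 10*u^3/9 - 70*u^2/27 + u/9 + 7/27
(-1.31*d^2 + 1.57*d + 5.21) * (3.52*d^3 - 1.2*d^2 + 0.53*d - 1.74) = -4.6112*d^5 + 7.0984*d^4 + 15.7609*d^3 - 3.1405*d^2 + 0.0295000000000001*d - 9.0654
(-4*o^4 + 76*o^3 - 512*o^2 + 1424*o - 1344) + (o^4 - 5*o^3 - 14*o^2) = -3*o^4 + 71*o^3 - 526*o^2 + 1424*o - 1344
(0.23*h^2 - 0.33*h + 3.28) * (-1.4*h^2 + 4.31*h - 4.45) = -0.322*h^4 + 1.4533*h^3 - 7.0378*h^2 + 15.6053*h - 14.596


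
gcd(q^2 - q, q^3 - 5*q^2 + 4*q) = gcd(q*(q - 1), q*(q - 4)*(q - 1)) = q^2 - q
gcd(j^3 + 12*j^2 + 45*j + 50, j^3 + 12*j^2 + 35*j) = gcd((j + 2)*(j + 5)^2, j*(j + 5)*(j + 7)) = j + 5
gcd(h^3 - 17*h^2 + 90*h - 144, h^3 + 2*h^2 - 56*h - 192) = h - 8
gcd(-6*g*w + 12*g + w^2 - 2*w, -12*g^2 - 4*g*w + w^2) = -6*g + w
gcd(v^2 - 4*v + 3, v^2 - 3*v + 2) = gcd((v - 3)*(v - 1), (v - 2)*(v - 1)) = v - 1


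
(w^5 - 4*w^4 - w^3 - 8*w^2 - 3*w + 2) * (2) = 2*w^5 - 8*w^4 - 2*w^3 - 16*w^2 - 6*w + 4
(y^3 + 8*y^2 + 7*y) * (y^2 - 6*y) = y^5 + 2*y^4 - 41*y^3 - 42*y^2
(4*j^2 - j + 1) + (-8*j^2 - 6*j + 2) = -4*j^2 - 7*j + 3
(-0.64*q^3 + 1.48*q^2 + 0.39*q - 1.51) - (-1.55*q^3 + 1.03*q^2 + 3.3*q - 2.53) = 0.91*q^3 + 0.45*q^2 - 2.91*q + 1.02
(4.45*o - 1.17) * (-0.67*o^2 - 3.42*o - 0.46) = -2.9815*o^3 - 14.4351*o^2 + 1.9544*o + 0.5382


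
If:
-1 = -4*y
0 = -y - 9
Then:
No Solution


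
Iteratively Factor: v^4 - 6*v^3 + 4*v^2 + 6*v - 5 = (v - 5)*(v^3 - v^2 - v + 1) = (v - 5)*(v - 1)*(v^2 - 1) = (v - 5)*(v - 1)*(v + 1)*(v - 1)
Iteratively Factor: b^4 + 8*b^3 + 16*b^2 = (b + 4)*(b^3 + 4*b^2) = (b + 4)^2*(b^2) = b*(b + 4)^2*(b)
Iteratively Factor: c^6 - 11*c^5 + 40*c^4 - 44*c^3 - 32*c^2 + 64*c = (c - 4)*(c^5 - 7*c^4 + 12*c^3 + 4*c^2 - 16*c) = (c - 4)*(c + 1)*(c^4 - 8*c^3 + 20*c^2 - 16*c) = (c - 4)*(c - 2)*(c + 1)*(c^3 - 6*c^2 + 8*c) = c*(c - 4)*(c - 2)*(c + 1)*(c^2 - 6*c + 8) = c*(c - 4)*(c - 2)^2*(c + 1)*(c - 4)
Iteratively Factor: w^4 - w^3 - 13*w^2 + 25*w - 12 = (w - 1)*(w^3 - 13*w + 12) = (w - 1)*(w + 4)*(w^2 - 4*w + 3) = (w - 3)*(w - 1)*(w + 4)*(w - 1)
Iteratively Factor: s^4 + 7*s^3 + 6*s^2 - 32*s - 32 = (s + 4)*(s^3 + 3*s^2 - 6*s - 8) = (s + 1)*(s + 4)*(s^2 + 2*s - 8) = (s - 2)*(s + 1)*(s + 4)*(s + 4)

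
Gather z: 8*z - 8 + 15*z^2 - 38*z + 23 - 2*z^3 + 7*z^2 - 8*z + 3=-2*z^3 + 22*z^2 - 38*z + 18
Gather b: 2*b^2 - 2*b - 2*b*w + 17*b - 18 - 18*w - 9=2*b^2 + b*(15 - 2*w) - 18*w - 27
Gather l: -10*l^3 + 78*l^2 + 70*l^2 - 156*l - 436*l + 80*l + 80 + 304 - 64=-10*l^3 + 148*l^2 - 512*l + 320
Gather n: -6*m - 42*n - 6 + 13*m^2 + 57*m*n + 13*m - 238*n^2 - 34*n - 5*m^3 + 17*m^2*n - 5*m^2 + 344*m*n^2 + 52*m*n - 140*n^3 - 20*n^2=-5*m^3 + 8*m^2 + 7*m - 140*n^3 + n^2*(344*m - 258) + n*(17*m^2 + 109*m - 76) - 6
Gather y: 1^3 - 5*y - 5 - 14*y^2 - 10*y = -14*y^2 - 15*y - 4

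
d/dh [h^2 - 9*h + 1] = 2*h - 9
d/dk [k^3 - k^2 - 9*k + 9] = 3*k^2 - 2*k - 9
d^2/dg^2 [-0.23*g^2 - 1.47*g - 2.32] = -0.460000000000000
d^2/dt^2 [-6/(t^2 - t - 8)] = 12*(-t^2 + t + (2*t - 1)^2 + 8)/(-t^2 + t + 8)^3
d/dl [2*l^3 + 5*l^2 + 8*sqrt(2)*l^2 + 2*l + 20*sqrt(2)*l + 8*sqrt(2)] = 6*l^2 + 10*l + 16*sqrt(2)*l + 2 + 20*sqrt(2)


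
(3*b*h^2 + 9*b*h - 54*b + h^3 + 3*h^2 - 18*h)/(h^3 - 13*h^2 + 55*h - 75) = (3*b*h + 18*b + h^2 + 6*h)/(h^2 - 10*h + 25)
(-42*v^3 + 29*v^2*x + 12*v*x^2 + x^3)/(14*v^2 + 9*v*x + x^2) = (-6*v^2 + 5*v*x + x^2)/(2*v + x)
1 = 1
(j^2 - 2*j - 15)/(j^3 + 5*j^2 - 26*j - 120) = (j + 3)/(j^2 + 10*j + 24)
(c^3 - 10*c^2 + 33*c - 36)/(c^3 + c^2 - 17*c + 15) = (c^2 - 7*c + 12)/(c^2 + 4*c - 5)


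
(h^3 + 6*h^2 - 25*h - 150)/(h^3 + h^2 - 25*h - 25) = (h + 6)/(h + 1)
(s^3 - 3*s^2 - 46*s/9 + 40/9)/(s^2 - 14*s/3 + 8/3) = s + 5/3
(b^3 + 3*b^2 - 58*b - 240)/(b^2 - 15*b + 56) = (b^2 + 11*b + 30)/(b - 7)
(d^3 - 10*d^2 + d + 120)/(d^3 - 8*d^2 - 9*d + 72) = (d - 5)/(d - 3)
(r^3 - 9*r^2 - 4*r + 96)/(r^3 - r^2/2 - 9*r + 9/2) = 2*(r^2 - 12*r + 32)/(2*r^2 - 7*r + 3)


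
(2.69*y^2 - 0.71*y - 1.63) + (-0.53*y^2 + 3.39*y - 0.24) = 2.16*y^2 + 2.68*y - 1.87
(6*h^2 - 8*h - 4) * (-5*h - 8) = -30*h^3 - 8*h^2 + 84*h + 32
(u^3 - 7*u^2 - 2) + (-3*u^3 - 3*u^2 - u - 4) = -2*u^3 - 10*u^2 - u - 6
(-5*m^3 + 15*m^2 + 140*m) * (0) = 0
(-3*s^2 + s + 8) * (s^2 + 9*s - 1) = -3*s^4 - 26*s^3 + 20*s^2 + 71*s - 8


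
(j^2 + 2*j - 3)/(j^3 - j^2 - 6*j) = (-j^2 - 2*j + 3)/(j*(-j^2 + j + 6))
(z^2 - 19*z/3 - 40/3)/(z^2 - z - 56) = (z + 5/3)/(z + 7)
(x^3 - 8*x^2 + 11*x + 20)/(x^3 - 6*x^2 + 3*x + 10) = (x - 4)/(x - 2)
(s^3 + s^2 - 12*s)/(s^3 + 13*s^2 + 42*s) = (s^2 + s - 12)/(s^2 + 13*s + 42)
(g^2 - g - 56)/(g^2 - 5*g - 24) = (g + 7)/(g + 3)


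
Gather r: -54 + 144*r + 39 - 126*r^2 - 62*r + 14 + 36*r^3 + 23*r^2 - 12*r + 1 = 36*r^3 - 103*r^2 + 70*r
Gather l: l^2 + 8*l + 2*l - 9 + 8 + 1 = l^2 + 10*l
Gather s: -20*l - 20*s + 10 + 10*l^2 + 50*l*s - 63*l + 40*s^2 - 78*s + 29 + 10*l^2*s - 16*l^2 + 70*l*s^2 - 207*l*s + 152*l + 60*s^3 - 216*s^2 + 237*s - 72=-6*l^2 + 69*l + 60*s^3 + s^2*(70*l - 176) + s*(10*l^2 - 157*l + 139) - 33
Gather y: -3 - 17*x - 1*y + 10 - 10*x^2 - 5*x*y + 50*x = -10*x^2 + 33*x + y*(-5*x - 1) + 7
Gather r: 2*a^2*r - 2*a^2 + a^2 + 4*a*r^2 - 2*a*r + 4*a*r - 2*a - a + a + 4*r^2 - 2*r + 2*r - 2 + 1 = -a^2 - 2*a + r^2*(4*a + 4) + r*(2*a^2 + 2*a) - 1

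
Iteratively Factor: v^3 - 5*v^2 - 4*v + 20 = (v - 2)*(v^2 - 3*v - 10) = (v - 2)*(v + 2)*(v - 5)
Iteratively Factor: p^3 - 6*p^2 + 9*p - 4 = (p - 4)*(p^2 - 2*p + 1) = (p - 4)*(p - 1)*(p - 1)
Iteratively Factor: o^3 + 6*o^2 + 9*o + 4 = (o + 1)*(o^2 + 5*o + 4) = (o + 1)^2*(o + 4)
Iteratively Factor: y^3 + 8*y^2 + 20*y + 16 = (y + 2)*(y^2 + 6*y + 8) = (y + 2)^2*(y + 4)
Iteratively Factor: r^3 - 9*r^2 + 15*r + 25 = (r + 1)*(r^2 - 10*r + 25) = (r - 5)*(r + 1)*(r - 5)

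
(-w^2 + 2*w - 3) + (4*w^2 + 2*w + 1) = 3*w^2 + 4*w - 2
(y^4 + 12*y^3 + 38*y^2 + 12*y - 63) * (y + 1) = y^5 + 13*y^4 + 50*y^3 + 50*y^2 - 51*y - 63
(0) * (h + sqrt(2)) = 0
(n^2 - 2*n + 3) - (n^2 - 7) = 10 - 2*n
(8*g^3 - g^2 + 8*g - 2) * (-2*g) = -16*g^4 + 2*g^3 - 16*g^2 + 4*g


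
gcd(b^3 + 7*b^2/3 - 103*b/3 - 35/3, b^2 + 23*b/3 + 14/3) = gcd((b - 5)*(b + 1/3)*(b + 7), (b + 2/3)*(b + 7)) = b + 7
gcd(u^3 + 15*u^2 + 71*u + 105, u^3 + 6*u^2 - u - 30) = u^2 + 8*u + 15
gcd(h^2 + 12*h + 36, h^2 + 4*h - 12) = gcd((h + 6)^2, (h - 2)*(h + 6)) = h + 6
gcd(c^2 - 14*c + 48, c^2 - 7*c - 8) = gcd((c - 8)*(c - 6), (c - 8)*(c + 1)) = c - 8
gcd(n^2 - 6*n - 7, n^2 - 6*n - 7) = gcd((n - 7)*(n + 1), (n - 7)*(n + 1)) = n^2 - 6*n - 7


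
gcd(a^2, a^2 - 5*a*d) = a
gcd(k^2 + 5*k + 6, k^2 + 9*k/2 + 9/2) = k + 3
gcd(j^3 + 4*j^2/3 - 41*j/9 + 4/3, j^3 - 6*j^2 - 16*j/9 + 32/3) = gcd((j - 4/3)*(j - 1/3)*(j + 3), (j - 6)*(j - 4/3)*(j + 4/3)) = j - 4/3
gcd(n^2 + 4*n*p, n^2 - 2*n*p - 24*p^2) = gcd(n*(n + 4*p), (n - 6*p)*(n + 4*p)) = n + 4*p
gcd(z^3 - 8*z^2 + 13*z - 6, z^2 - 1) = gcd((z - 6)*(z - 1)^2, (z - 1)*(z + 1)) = z - 1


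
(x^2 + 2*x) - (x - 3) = x^2 + x + 3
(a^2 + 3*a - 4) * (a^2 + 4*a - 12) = a^4 + 7*a^3 - 4*a^2 - 52*a + 48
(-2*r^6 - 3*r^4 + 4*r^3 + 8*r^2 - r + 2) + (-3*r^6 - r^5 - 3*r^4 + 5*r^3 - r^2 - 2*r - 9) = -5*r^6 - r^5 - 6*r^4 + 9*r^3 + 7*r^2 - 3*r - 7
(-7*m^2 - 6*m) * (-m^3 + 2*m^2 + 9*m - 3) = 7*m^5 - 8*m^4 - 75*m^3 - 33*m^2 + 18*m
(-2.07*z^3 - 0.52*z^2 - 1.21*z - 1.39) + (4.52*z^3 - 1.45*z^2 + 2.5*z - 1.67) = 2.45*z^3 - 1.97*z^2 + 1.29*z - 3.06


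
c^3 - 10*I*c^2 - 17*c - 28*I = (c - 7*I)*(c - 4*I)*(c + I)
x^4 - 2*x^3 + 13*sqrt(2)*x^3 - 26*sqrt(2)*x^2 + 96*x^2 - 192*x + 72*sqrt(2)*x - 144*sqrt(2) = (x - 2)*(x + sqrt(2))*(x + 6*sqrt(2))^2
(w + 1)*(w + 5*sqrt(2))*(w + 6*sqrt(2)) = w^3 + w^2 + 11*sqrt(2)*w^2 + 11*sqrt(2)*w + 60*w + 60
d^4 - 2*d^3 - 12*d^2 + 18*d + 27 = (d - 3)^2*(d + 1)*(d + 3)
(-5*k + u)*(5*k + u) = -25*k^2 + u^2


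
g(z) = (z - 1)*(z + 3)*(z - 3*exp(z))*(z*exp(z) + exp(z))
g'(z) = (1 - 3*exp(z))*(z - 1)*(z + 3)*(z*exp(z) + exp(z)) + (z - 1)*(z + 3)*(z - 3*exp(z))*(z*exp(z) + 2*exp(z)) + (z - 1)*(z - 3*exp(z))*(z*exp(z) + exp(z)) + (z + 3)*(z - 3*exp(z))*(z*exp(z) + exp(z))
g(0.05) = 9.93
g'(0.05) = 19.08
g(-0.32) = 4.36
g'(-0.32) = 11.16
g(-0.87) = 0.46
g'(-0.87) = 4.04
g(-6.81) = 1.30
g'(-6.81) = 0.38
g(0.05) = 9.93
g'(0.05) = 19.08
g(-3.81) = 0.94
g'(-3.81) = -0.98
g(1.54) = -361.74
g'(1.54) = -1631.15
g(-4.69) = 1.54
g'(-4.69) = -0.38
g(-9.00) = 0.53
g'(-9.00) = 0.27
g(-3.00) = 0.00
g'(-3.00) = -1.25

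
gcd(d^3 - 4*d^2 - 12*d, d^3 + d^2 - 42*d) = d^2 - 6*d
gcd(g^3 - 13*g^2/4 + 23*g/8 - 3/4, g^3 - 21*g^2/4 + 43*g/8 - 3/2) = g^2 - 5*g/4 + 3/8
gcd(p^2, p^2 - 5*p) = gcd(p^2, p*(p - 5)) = p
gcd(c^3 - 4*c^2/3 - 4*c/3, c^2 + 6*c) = c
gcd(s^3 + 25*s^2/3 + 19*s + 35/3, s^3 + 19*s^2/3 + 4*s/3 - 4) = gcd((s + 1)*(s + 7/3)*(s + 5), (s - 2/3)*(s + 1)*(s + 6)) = s + 1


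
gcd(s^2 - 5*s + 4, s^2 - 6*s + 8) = s - 4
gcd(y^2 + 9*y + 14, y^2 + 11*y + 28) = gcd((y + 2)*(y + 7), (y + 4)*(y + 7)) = y + 7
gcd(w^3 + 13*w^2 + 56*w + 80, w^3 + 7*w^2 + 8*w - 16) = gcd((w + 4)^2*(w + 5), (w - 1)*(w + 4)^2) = w^2 + 8*w + 16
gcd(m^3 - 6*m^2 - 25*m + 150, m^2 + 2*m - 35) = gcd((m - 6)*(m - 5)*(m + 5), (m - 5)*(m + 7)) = m - 5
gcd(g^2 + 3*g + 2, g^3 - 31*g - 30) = g + 1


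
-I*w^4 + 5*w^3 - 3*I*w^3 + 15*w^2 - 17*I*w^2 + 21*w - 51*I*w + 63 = (w + 3)*(w - 3*I)*(w + 7*I)*(-I*w + 1)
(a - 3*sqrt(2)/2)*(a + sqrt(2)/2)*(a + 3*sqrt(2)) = a^3 + 2*sqrt(2)*a^2 - 15*a/2 - 9*sqrt(2)/2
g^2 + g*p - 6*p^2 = (g - 2*p)*(g + 3*p)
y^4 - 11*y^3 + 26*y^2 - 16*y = y*(y - 8)*(y - 2)*(y - 1)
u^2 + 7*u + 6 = (u + 1)*(u + 6)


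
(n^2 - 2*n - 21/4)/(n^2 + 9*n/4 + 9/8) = 2*(2*n - 7)/(4*n + 3)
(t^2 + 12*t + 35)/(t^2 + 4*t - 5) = (t + 7)/(t - 1)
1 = 1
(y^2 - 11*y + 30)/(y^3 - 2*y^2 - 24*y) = (y - 5)/(y*(y + 4))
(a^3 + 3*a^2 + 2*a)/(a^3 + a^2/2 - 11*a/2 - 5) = 2*a/(2*a - 5)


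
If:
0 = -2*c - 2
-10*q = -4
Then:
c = -1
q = 2/5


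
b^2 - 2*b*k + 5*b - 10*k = (b + 5)*(b - 2*k)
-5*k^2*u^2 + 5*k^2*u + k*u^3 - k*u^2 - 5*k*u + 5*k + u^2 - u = (-5*k + u)*(u - 1)*(k*u + 1)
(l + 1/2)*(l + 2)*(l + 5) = l^3 + 15*l^2/2 + 27*l/2 + 5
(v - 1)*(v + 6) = v^2 + 5*v - 6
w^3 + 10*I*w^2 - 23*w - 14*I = (w + I)*(w + 2*I)*(w + 7*I)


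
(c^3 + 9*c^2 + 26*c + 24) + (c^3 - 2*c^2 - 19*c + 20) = 2*c^3 + 7*c^2 + 7*c + 44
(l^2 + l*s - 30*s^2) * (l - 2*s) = l^3 - l^2*s - 32*l*s^2 + 60*s^3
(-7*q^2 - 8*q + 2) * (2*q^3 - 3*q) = -14*q^5 - 16*q^4 + 25*q^3 + 24*q^2 - 6*q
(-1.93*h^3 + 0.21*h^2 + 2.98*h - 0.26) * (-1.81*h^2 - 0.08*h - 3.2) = 3.4933*h^5 - 0.2257*h^4 + 0.7654*h^3 - 0.4398*h^2 - 9.5152*h + 0.832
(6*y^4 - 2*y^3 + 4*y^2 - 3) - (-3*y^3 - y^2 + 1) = 6*y^4 + y^3 + 5*y^2 - 4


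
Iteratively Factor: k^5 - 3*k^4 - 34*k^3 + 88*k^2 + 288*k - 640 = (k - 4)*(k^4 + k^3 - 30*k^2 - 32*k + 160) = (k - 4)*(k - 2)*(k^3 + 3*k^2 - 24*k - 80) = (k - 5)*(k - 4)*(k - 2)*(k^2 + 8*k + 16) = (k - 5)*(k - 4)*(k - 2)*(k + 4)*(k + 4)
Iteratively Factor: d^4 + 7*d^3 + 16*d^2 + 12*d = (d + 2)*(d^3 + 5*d^2 + 6*d) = (d + 2)*(d + 3)*(d^2 + 2*d) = d*(d + 2)*(d + 3)*(d + 2)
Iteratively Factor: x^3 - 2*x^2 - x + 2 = (x - 1)*(x^2 - x - 2) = (x - 1)*(x + 1)*(x - 2)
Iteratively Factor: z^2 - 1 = (z + 1)*(z - 1)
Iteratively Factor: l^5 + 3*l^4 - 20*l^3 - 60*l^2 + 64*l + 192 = (l + 3)*(l^4 - 20*l^2 + 64) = (l - 4)*(l + 3)*(l^3 + 4*l^2 - 4*l - 16) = (l - 4)*(l + 2)*(l + 3)*(l^2 + 2*l - 8) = (l - 4)*(l + 2)*(l + 3)*(l + 4)*(l - 2)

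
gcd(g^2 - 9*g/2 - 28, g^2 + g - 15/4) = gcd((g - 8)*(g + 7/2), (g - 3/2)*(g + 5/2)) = 1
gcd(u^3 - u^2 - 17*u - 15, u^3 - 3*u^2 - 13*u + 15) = u^2 - 2*u - 15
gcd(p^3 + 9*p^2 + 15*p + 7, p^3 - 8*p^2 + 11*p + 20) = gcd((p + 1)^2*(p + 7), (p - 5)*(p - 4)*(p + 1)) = p + 1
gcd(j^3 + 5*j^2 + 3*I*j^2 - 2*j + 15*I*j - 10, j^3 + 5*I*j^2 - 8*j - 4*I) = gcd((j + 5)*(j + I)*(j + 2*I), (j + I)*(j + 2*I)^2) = j^2 + 3*I*j - 2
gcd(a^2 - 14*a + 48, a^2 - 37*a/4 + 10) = a - 8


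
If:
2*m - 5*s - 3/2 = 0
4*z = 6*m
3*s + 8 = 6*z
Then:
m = 71/78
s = 5/78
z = 71/52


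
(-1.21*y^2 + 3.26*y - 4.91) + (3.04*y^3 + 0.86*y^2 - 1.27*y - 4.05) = 3.04*y^3 - 0.35*y^2 + 1.99*y - 8.96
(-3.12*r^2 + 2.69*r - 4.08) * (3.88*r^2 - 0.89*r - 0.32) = -12.1056*r^4 + 13.214*r^3 - 17.2261*r^2 + 2.7704*r + 1.3056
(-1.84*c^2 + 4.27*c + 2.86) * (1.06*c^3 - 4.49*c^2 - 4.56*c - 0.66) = -1.9504*c^5 + 12.7878*c^4 - 7.7503*c^3 - 31.0982*c^2 - 15.8598*c - 1.8876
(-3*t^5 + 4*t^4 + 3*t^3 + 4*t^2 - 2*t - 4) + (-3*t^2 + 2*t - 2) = -3*t^5 + 4*t^4 + 3*t^3 + t^2 - 6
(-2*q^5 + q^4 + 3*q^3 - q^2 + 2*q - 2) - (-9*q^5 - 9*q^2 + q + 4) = 7*q^5 + q^4 + 3*q^3 + 8*q^2 + q - 6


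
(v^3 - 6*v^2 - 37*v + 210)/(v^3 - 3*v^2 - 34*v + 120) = (v - 7)/(v - 4)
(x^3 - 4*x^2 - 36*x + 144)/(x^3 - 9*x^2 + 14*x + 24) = (x + 6)/(x + 1)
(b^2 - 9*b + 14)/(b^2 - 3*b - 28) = (b - 2)/(b + 4)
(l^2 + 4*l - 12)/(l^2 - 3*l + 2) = (l + 6)/(l - 1)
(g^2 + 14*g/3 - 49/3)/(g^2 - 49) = (g - 7/3)/(g - 7)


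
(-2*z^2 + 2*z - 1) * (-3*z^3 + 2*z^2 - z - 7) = 6*z^5 - 10*z^4 + 9*z^3 + 10*z^2 - 13*z + 7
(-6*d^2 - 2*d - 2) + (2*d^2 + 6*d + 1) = -4*d^2 + 4*d - 1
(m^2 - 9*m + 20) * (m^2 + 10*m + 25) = m^4 + m^3 - 45*m^2 - 25*m + 500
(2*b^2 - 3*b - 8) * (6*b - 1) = 12*b^3 - 20*b^2 - 45*b + 8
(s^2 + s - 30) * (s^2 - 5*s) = s^4 - 4*s^3 - 35*s^2 + 150*s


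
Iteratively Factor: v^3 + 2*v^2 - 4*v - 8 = (v + 2)*(v^2 - 4) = (v - 2)*(v + 2)*(v + 2)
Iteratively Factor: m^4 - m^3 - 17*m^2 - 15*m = (m + 1)*(m^3 - 2*m^2 - 15*m) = (m - 5)*(m + 1)*(m^2 + 3*m) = m*(m - 5)*(m + 1)*(m + 3)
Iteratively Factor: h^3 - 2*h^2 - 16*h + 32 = (h - 2)*(h^2 - 16) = (h - 2)*(h + 4)*(h - 4)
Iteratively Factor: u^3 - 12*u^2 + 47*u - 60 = (u - 5)*(u^2 - 7*u + 12) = (u - 5)*(u - 3)*(u - 4)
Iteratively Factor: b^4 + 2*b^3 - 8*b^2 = (b)*(b^3 + 2*b^2 - 8*b) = b*(b - 2)*(b^2 + 4*b) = b^2*(b - 2)*(b + 4)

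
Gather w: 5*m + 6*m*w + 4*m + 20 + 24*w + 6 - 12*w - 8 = 9*m + w*(6*m + 12) + 18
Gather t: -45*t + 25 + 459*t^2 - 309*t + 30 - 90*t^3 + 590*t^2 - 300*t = -90*t^3 + 1049*t^2 - 654*t + 55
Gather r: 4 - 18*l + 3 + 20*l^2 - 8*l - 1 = 20*l^2 - 26*l + 6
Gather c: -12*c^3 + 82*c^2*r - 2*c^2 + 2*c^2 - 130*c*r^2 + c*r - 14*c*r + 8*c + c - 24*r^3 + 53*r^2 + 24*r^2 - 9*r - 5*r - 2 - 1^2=-12*c^3 + 82*c^2*r + c*(-130*r^2 - 13*r + 9) - 24*r^3 + 77*r^2 - 14*r - 3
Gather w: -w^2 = -w^2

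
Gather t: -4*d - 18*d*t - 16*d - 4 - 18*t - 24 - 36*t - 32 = -20*d + t*(-18*d - 54) - 60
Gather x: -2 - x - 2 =-x - 4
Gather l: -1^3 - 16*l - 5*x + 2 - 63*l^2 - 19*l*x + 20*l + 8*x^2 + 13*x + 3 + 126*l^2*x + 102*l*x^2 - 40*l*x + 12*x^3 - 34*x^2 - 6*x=l^2*(126*x - 63) + l*(102*x^2 - 59*x + 4) + 12*x^3 - 26*x^2 + 2*x + 4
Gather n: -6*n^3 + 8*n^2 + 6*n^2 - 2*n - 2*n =-6*n^3 + 14*n^2 - 4*n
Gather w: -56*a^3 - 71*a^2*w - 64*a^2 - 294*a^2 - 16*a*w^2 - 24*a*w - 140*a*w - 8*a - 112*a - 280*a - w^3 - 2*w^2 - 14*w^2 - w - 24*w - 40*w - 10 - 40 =-56*a^3 - 358*a^2 - 400*a - w^3 + w^2*(-16*a - 16) + w*(-71*a^2 - 164*a - 65) - 50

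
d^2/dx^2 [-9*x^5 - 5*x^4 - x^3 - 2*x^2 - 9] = -180*x^3 - 60*x^2 - 6*x - 4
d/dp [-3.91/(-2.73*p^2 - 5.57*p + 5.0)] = (-21.3486*p - 21.7787)/(2.73*p^2 + 5.57*p - 5.0)^2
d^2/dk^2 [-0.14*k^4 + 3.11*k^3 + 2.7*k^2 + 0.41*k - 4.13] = -1.68*k^2 + 18.66*k + 5.4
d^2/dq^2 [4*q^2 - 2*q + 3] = 8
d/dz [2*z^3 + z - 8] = 6*z^2 + 1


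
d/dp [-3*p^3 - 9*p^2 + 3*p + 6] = -9*p^2 - 18*p + 3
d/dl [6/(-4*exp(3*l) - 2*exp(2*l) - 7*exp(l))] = 6*(12*exp(2*l) + 4*exp(l) + 7)*exp(-l)/(4*exp(2*l) + 2*exp(l) + 7)^2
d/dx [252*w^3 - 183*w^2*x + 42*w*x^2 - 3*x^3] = -183*w^2 + 84*w*x - 9*x^2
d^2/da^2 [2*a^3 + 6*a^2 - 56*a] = 12*a + 12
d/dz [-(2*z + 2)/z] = 2/z^2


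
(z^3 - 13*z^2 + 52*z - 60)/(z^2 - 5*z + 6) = (z^2 - 11*z + 30)/(z - 3)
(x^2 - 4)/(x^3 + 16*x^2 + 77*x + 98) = (x - 2)/(x^2 + 14*x + 49)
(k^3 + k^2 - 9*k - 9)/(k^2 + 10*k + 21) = (k^2 - 2*k - 3)/(k + 7)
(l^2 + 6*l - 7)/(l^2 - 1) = (l + 7)/(l + 1)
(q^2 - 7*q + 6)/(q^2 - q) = (q - 6)/q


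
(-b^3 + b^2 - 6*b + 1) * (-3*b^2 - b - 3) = 3*b^5 - 2*b^4 + 20*b^3 + 17*b - 3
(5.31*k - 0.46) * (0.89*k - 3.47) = 4.7259*k^2 - 18.8351*k + 1.5962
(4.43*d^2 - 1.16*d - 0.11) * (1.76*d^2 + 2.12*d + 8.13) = 7.7968*d^4 + 7.35*d^3 + 33.3631*d^2 - 9.664*d - 0.8943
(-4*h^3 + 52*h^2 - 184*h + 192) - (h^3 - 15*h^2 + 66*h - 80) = -5*h^3 + 67*h^2 - 250*h + 272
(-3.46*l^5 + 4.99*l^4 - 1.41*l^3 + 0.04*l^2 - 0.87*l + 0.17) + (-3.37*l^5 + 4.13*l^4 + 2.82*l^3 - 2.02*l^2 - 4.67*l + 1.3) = -6.83*l^5 + 9.12*l^4 + 1.41*l^3 - 1.98*l^2 - 5.54*l + 1.47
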